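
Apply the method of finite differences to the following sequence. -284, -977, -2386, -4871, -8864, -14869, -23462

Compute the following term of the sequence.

-693, -1409, -2485, -3993, -6005, -8593
-716, -1076, -1508, -2012, -2588
-360, -432, -504, -576
-72, -72, -72
Constant fourth difference = -72, so extend:
-576 − 72 = -648;  -2588 − 648 = -3236;  -8593 − 3236 = -11829;  -23462 − 11829 = -35291

-35291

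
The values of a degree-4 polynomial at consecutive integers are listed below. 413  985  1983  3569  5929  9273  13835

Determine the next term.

19873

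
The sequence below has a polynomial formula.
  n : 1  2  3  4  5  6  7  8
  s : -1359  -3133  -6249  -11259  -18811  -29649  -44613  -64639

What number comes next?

-90759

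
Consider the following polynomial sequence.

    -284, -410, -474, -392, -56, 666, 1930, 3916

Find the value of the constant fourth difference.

D1: -126, -64, 82, 336, 722, 1264, 1986
D2: 62, 146, 254, 386, 542, 722
D3: 84, 108, 132, 156, 180
D4: 24, 24, 24, 24

24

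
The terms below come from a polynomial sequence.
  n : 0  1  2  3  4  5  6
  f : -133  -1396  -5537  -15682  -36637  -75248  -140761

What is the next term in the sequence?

Δ: -1263  -4141  -10145  -20955  -38611  -65513
Δ²: -2878  -6004  -10810  -17656  -26902
Δ³: -3126  -4806  -6846  -9246
Δ⁴: -1680  -2040  -2400
Δ⁵: -360  -360
The fifth differences are constant (-360).
-2400 − 360 = -2760;  -9246 − 2760 = -12006;  -26902 − 12006 = -38908;  -65513 − 38908 = -104421;  -140761 − 104421 = -245182

-245182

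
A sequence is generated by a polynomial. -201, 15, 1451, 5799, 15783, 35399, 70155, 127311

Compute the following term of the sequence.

Δ: 216 , 1436 , 4348 , 9984 , 19616 , 34756 , 57156
Δ²: 1220 , 2912 , 5636 , 9632 , 15140 , 22400
Δ³: 1692 , 2724 , 3996 , 5508 , 7260
Δ⁴: 1032 , 1272 , 1512 , 1752
Δ⁵: 240 , 240 , 240
Constant fifth difference = 240, so extend:
1752 + 240 = 1992;  7260 + 1992 = 9252;  22400 + 9252 = 31652;  57156 + 31652 = 88808;  127311 + 88808 = 216119

216119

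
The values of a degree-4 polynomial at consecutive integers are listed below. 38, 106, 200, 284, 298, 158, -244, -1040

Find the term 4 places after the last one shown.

D1: 68, 94, 84, 14, -140, -402, -796
D2: 26, -10, -70, -154, -262, -394
D3: -36, -60, -84, -108, -132
D4: -24, -24, -24, -24
The fourth differences are constant (-24).
-132 − 24 = -156;  -394 − 156 = -550;  -796 − 550 = -1346;  -1040 − 1346 = -2386
-156 − 24 = -180;  -550 − 180 = -730;  -1346 − 730 = -2076;  -2386 − 2076 = -4462
-180 − 24 = -204;  -730 − 204 = -934;  -2076 − 934 = -3010;  -4462 − 3010 = -7472
-204 − 24 = -228;  -934 − 228 = -1162;  -3010 − 1162 = -4172;  -7472 − 4172 = -11644

-11644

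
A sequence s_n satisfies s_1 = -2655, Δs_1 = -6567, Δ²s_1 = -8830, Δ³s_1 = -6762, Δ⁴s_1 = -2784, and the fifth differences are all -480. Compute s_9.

Build the table forward from the leading diagonal:
D5: -480  -480  -480  -480  -480  -480  -480  -480  -480
D4: -2784  -3264  -3744  -4224  -4704  -5184  -5664  -6144  -6624
D3: -6762  -9546  -12810  -16554  -20778  -25482  -30666  -36330  -42474
D2: -8830  -15592  -25138  -37948  -54502  -75280  -100762  -131428  -167758
D1: -6567  -15397  -30989  -56127  -94075  -148577  -223857  -324619  -456047
s: -2655  -9222  -24619  -55608  -111735  -205810  -354387  -578244  -902863

-902863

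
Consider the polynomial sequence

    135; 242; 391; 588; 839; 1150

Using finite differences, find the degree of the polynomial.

3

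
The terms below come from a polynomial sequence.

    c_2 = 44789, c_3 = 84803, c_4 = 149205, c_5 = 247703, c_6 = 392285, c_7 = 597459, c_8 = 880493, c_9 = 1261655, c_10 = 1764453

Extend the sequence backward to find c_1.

21495

First differences: 40014, 64402, 98498, 144582, 205174, 283034, 381162, 502798
Second differences: 24388, 34096, 46084, 60592, 77860, 98128, 121636
Third differences: 9708, 11988, 14508, 17268, 20268, 23508
Fourth differences: 2280, 2520, 2760, 3000, 3240
Fifth differences: 240, 240, 240, 240
The fifth differences are constant at 240.
Work back: 2280 − 240 = 2040;  9708 − 2040 = 7668;  24388 − 7668 = 16720;  40014 − 16720 = 23294;  44789 − 23294 = 21495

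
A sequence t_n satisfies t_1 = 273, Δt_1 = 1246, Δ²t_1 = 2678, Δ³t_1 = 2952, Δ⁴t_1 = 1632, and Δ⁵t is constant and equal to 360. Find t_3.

5443

Build the table forward from the leading diagonal:
Δ⁵: 360, 360, 360
Δ⁴: 1632, 1992, 2352
Δ³: 2952, 4584, 6576
Δ²: 2678, 5630, 10214
Δ: 1246, 3924, 9554
t: 273, 1519, 5443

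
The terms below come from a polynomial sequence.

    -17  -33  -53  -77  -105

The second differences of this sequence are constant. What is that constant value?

-4

Δ: -16, -20, -24, -28
Δ²: -4, -4, -4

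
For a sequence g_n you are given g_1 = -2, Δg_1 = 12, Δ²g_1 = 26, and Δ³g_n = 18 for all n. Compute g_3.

48

Build the table forward from the leading diagonal:
D3: 18, 18, 18
D2: 26, 44, 62
D1: 12, 38, 82
g: -2, 10, 48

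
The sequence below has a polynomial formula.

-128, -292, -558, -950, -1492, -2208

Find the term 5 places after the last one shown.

-9238

-164  -266  -392  -542  -716
-102  -126  -150  -174
-24  -24  -24
Third differences constant at -24.
-174 − 24 = -198;  -716 − 198 = -914;  -2208 − 914 = -3122
-198 − 24 = -222;  -914 − 222 = -1136;  -3122 − 1136 = -4258
-222 − 24 = -246;  -1136 − 246 = -1382;  -4258 − 1382 = -5640
-246 − 24 = -270;  -1382 − 270 = -1652;  -5640 − 1652 = -7292
-270 − 24 = -294;  -1652 − 294 = -1946;  -7292 − 1946 = -9238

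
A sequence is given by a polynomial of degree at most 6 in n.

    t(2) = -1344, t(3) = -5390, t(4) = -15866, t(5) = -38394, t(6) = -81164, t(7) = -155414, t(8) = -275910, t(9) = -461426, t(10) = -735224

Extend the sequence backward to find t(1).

-194

First differences: -4046  -10476  -22528  -42770  -74250  -120496  -185516  -273798
Second differences: -6430  -12052  -20242  -31480  -46246  -65020  -88282
Third differences: -5622  -8190  -11238  -14766  -18774  -23262
Fourth differences: -2568  -3048  -3528  -4008  -4488
Fifth differences: -480  -480  -480  -480
The fifth differences are constant at -480.
Work back: -2568 + 480 = -2088;  -5622 + 2088 = -3534;  -6430 + 3534 = -2896;  -4046 + 2896 = -1150;  -1344 + 1150 = -194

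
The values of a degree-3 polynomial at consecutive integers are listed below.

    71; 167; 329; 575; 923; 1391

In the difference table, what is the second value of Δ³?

D1: 96, 162, 246, 348, 468
D2: 66, 84, 102, 120
D3: 18, 18, 18

18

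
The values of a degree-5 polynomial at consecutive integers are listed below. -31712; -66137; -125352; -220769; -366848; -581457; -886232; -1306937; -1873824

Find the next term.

Δ: -34425 , -59215 , -95417 , -146079 , -214609 , -304775 , -420705 , -566887
Δ²: -24790 , -36202 , -50662 , -68530 , -90166 , -115930 , -146182
Δ³: -11412 , -14460 , -17868 , -21636 , -25764 , -30252
Δ⁴: -3048 , -3408 , -3768 , -4128 , -4488
Δ⁵: -360 , -360 , -360 , -360
Fifth differences constant at -360.
-4488 − 360 = -4848;  -30252 − 4848 = -35100;  -146182 − 35100 = -181282;  -566887 − 181282 = -748169;  -1873824 − 748169 = -2621993

-2621993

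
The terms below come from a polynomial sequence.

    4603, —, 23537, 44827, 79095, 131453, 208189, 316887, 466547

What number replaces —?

11169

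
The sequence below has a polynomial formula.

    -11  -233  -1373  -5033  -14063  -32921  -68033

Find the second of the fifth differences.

-360

Δ: -222, -1140, -3660, -9030, -18858, -35112
Δ²: -918, -2520, -5370, -9828, -16254
Δ³: -1602, -2850, -4458, -6426
Δ⁴: -1248, -1608, -1968
Δ⁵: -360, -360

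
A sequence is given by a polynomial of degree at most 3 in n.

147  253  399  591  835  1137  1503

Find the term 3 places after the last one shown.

3045

106  146  192  244  302  366
40  46  52  58  64
6  6  6  6
The third differences are constant (6).
64 + 6 = 70;  366 + 70 = 436;  1503 + 436 = 1939
70 + 6 = 76;  436 + 76 = 512;  1939 + 512 = 2451
76 + 6 = 82;  512 + 82 = 594;  2451 + 594 = 3045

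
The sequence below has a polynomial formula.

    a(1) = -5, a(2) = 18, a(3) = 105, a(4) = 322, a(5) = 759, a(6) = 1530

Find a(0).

First differences: 23, 87, 217, 437, 771
Second differences: 64, 130, 220, 334
Third differences: 66, 90, 114
Fourth differences: 24, 24
The fourth differences are constant at 24.
Work back: 66 − 24 = 42;  64 − 42 = 22;  23 − 22 = 1;  -5 − 1 = -6

-6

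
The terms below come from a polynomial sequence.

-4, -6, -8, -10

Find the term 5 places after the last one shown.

First differences: -2 , -2 , -2
First differences constant at -2.
-10 − 2 = -12
-12 − 2 = -14
-14 − 2 = -16
-16 − 2 = -18
-18 − 2 = -20

-20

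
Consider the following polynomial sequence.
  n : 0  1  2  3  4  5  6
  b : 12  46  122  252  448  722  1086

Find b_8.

D1: 34, 76, 130, 196, 274, 364
D2: 42, 54, 66, 78, 90
D3: 12, 12, 12, 12
The third differences are constant (12).
90 + 12 = 102;  364 + 102 = 466;  1086 + 466 = 1552
102 + 12 = 114;  466 + 114 = 580;  1552 + 580 = 2132

2132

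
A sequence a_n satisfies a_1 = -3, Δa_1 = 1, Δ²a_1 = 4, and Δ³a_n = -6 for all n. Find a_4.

Build the table forward from the leading diagonal:
Δ³: -6, -6, -6, -6
Δ²: 4, -2, -8, -14
Δ: 1, 5, 3, -5
a: -3, -2, 3, 6

6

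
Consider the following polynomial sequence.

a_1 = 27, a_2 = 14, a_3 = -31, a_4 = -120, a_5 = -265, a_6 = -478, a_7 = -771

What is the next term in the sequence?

-13, -45, -89, -145, -213, -293
-32, -44, -56, -68, -80
-12, -12, -12, -12
Constant third difference = -12, so extend:
-80 − 12 = -92;  -293 − 92 = -385;  -771 − 385 = -1156

-1156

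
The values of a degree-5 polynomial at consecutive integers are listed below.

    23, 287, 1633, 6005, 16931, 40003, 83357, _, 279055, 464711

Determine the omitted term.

Using the first 7 terms:
264  1346  4372  10926  23072  43354
1082  3026  6554  12146  20282
1944  3528  5592  8136
1584  2064  2544
480  480
Constant fifth difference = 480.
Extend forward: 2544 + 480 = 3024;  8136 + 3024 = 11160;  20282 + 11160 = 31442;  43354 + 31442 = 74796;  83357 + 74796 = 158153

158153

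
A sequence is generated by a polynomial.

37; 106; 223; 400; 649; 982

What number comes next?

First differences: 69, 117, 177, 249, 333
Second differences: 48, 60, 72, 84
Third differences: 12, 12, 12
Third differences constant at 12.
84 + 12 = 96;  333 + 96 = 429;  982 + 429 = 1411

1411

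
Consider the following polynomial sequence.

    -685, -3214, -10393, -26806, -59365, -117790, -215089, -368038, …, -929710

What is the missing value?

-597661

Using the first 8 terms:
D1: -2529, -7179, -16413, -32559, -58425, -97299, -152949
D2: -4650, -9234, -16146, -25866, -38874, -55650
D3: -4584, -6912, -9720, -13008, -16776
D4: -2328, -2808, -3288, -3768
D5: -480, -480, -480
Constant fifth difference = -480.
Extend forward: -3768 − 480 = -4248;  -16776 − 4248 = -21024;  -55650 − 21024 = -76674;  -152949 − 76674 = -229623;  -368038 − 229623 = -597661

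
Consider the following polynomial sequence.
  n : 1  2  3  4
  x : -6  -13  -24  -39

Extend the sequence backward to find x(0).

First differences: -7  -11  -15
Second differences: -4  -4
The second differences are constant at -4.
Work back: -7 + 4 = -3;  -6 + 3 = -3

-3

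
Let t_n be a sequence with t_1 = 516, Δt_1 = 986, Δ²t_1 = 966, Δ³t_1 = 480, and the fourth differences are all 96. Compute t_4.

6852

Build the table forward from the leading diagonal:
D4: 96  96  96  96
D3: 480  576  672  768
D2: 966  1446  2022  2694
D1: 986  1952  3398  5420
t: 516  1502  3454  6852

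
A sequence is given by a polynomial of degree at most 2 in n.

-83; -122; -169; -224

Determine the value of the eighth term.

-524

Δ: -39, -47, -55
Δ²: -8, -8
Constant second difference = -8, so extend:
-55 − 8 = -63;  -224 − 63 = -287
-63 − 8 = -71;  -287 − 71 = -358
-71 − 8 = -79;  -358 − 79 = -437
-79 − 8 = -87;  -437 − 87 = -524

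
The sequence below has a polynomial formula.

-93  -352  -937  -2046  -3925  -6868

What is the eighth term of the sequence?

-17362

First differences: -259, -585, -1109, -1879, -2943
Second differences: -326, -524, -770, -1064
Third differences: -198, -246, -294
Fourth differences: -48, -48
Fourth differences constant at -48.
-294 − 48 = -342;  -1064 − 342 = -1406;  -2943 − 1406 = -4349;  -6868 − 4349 = -11217
-342 − 48 = -390;  -1406 − 390 = -1796;  -4349 − 1796 = -6145;  -11217 − 6145 = -17362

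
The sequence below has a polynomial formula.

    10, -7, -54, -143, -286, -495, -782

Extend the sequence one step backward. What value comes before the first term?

9

Δ: -17, -47, -89, -143, -209, -287
Δ²: -30, -42, -54, -66, -78
Δ³: -12, -12, -12, -12
The third differences are constant at -12.
Work back: -30 + 12 = -18;  -17 + 18 = 1;  10 − 1 = 9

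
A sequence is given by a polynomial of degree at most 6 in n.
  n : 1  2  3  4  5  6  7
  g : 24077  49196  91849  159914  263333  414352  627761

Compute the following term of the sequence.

921134

Δ: 25119, 42653, 68065, 103419, 151019, 213409
Δ²: 17534, 25412, 35354, 47600, 62390
Δ³: 7878, 9942, 12246, 14790
Δ⁴: 2064, 2304, 2544
Δ⁵: 240, 240
Fifth differences constant at 240.
2544 + 240 = 2784;  14790 + 2784 = 17574;  62390 + 17574 = 79964;  213409 + 79964 = 293373;  627761 + 293373 = 921134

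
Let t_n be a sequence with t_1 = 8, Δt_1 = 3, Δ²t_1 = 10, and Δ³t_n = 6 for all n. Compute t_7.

296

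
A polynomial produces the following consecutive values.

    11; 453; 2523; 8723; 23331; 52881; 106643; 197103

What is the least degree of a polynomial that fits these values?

D1: 442, 2070, 6200, 14608, 29550, 53762, 90460
D2: 1628, 4130, 8408, 14942, 24212, 36698
D3: 2502, 4278, 6534, 9270, 12486
D4: 1776, 2256, 2736, 3216
D5: 480, 480, 480
The fifth differences are constant, so the polynomial has degree 5.

5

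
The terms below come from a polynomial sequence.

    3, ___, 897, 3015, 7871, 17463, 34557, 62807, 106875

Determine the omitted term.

167

Using the last 7 terms:
2118  4856  9592  17094  28250  44068
2738  4736  7502  11156  15818
1998  2766  3654  4662
768  888  1008
120  120
Constant fifth difference = 120.
Extend backward: 768 − 120 = 648;  1998 − 648 = 1350;  2738 − 1350 = 1388;  2118 − 1388 = 730;  897 − 730 = 167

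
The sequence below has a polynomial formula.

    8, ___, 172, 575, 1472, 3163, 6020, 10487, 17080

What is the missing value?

35

Using the last 7 terms:
Δ: 403, 897, 1691, 2857, 4467, 6593
Δ²: 494, 794, 1166, 1610, 2126
Δ³: 300, 372, 444, 516
Δ⁴: 72, 72, 72
Constant fourth difference = 72.
Extend backward: 300 − 72 = 228;  494 − 228 = 266;  403 − 266 = 137;  172 − 137 = 35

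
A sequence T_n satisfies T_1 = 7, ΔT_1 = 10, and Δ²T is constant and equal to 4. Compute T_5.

71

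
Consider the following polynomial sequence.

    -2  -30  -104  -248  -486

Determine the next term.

-842

-28, -74, -144, -238
-46, -70, -94
-24, -24
Third differences constant at -24.
-94 − 24 = -118;  -238 − 118 = -356;  -486 − 356 = -842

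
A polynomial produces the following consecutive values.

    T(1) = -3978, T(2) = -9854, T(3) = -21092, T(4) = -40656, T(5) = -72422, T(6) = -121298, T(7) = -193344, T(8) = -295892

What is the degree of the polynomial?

5

-5876, -11238, -19564, -31766, -48876, -72046, -102548
-5362, -8326, -12202, -17110, -23170, -30502
-2964, -3876, -4908, -6060, -7332
-912, -1032, -1152, -1272
-120, -120, -120
The fifth differences are constant, so the polynomial has degree 5.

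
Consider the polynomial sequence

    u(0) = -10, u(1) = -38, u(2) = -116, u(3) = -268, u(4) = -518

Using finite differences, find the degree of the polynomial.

First differences: -28, -78, -152, -250
Second differences: -50, -74, -98
Third differences: -24, -24
The third differences are constant, so the polynomial has degree 3.

3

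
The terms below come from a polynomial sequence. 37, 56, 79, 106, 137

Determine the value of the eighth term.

254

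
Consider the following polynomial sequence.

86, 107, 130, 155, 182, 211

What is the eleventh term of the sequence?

First differences: 21, 23, 25, 27, 29
Second differences: 2, 2, 2, 2
Constant second difference = 2, so extend:
29 + 2 = 31;  211 + 31 = 242
31 + 2 = 33;  242 + 33 = 275
33 + 2 = 35;  275 + 35 = 310
35 + 2 = 37;  310 + 37 = 347
37 + 2 = 39;  347 + 39 = 386

386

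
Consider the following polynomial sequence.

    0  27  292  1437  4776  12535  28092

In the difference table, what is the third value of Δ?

1145

D1: 27, 265, 1145, 3339, 7759, 15557
D2: 238, 880, 2194, 4420, 7798
D3: 642, 1314, 2226, 3378
D4: 672, 912, 1152
D5: 240, 240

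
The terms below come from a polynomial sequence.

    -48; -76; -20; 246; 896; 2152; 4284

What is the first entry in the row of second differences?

84

First differences: -28, 56, 266, 650, 1256, 2132
Second differences: 84, 210, 384, 606, 876
Third differences: 126, 174, 222, 270
Fourth differences: 48, 48, 48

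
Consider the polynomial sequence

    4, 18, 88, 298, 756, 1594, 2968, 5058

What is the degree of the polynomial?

Δ: 14, 70, 210, 458, 838, 1374, 2090
Δ²: 56, 140, 248, 380, 536, 716
Δ³: 84, 108, 132, 156, 180
Δ⁴: 24, 24, 24, 24
The fourth differences are constant, so the polynomial has degree 4.

4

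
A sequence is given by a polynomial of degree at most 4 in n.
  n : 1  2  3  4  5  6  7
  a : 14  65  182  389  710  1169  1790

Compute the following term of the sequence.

2597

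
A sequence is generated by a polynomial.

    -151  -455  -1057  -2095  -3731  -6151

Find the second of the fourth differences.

First differences: -304, -602, -1038, -1636, -2420
Second differences: -298, -436, -598, -784
Third differences: -138, -162, -186
Fourth differences: -24, -24

-24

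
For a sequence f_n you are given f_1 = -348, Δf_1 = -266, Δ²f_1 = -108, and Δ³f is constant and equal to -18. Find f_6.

Build the table forward from the leading diagonal:
Δ³: -18  -18  -18  -18  -18  -18
Δ²: -108  -126  -144  -162  -180  -198
Δ: -266  -374  -500  -644  -806  -986
f: -348  -614  -988  -1488  -2132  -2938

-2938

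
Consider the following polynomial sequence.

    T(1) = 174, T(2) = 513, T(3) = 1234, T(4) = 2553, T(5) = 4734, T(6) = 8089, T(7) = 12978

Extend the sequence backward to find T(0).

49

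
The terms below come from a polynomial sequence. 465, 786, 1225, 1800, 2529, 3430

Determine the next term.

4521

D1: 321, 439, 575, 729, 901
D2: 118, 136, 154, 172
D3: 18, 18, 18
The third differences are constant (18).
172 + 18 = 190;  901 + 190 = 1091;  3430 + 1091 = 4521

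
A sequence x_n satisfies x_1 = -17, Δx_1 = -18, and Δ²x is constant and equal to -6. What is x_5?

-125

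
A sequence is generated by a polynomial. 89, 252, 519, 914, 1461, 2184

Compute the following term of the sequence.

3107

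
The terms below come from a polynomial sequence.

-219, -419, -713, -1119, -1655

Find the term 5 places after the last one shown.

-6915

-200, -294, -406, -536
-94, -112, -130
-18, -18
Third differences constant at -18.
-130 − 18 = -148;  -536 − 148 = -684;  -1655 − 684 = -2339
-148 − 18 = -166;  -684 − 166 = -850;  -2339 − 850 = -3189
-166 − 18 = -184;  -850 − 184 = -1034;  -3189 − 1034 = -4223
-184 − 18 = -202;  -1034 − 202 = -1236;  -4223 − 1236 = -5459
-202 − 18 = -220;  -1236 − 220 = -1456;  -5459 − 1456 = -6915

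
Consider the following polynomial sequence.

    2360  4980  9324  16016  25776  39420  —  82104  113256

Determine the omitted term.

57860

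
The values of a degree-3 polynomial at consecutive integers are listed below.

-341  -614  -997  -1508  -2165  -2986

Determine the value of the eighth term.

-273, -383, -511, -657, -821
-110, -128, -146, -164
-18, -18, -18
Third differences constant at -18.
-164 − 18 = -182;  -821 − 182 = -1003;  -2986 − 1003 = -3989
-182 − 18 = -200;  -1003 − 200 = -1203;  -3989 − 1203 = -5192

-5192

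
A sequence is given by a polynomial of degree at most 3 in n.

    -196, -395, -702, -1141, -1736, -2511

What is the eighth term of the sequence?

-199, -307, -439, -595, -775
-108, -132, -156, -180
-24, -24, -24
Constant third difference = -24, so extend:
-180 − 24 = -204;  -775 − 204 = -979;  -2511 − 979 = -3490
-204 − 24 = -228;  -979 − 228 = -1207;  -3490 − 1207 = -4697

-4697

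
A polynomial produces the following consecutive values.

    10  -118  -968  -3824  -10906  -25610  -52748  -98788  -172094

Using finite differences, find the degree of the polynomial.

D1: -128, -850, -2856, -7082, -14704, -27138, -46040, -73306
D2: -722, -2006, -4226, -7622, -12434, -18902, -27266
D3: -1284, -2220, -3396, -4812, -6468, -8364
D4: -936, -1176, -1416, -1656, -1896
D5: -240, -240, -240, -240
The fifth differences are constant, so the polynomial has degree 5.

5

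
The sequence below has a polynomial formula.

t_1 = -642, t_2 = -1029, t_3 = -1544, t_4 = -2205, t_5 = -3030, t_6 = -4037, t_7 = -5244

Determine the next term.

-6669

-387 , -515 , -661 , -825 , -1007 , -1207
-128 , -146 , -164 , -182 , -200
-18 , -18 , -18 , -18
Constant third difference = -18, so extend:
-200 − 18 = -218;  -1207 − 218 = -1425;  -5244 − 1425 = -6669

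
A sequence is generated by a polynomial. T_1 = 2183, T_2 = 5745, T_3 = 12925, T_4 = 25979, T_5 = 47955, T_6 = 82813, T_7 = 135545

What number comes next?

212295

Δ: 3562 , 7180 , 13054 , 21976 , 34858 , 52732
Δ²: 3618 , 5874 , 8922 , 12882 , 17874
Δ³: 2256 , 3048 , 3960 , 4992
Δ⁴: 792 , 912 , 1032
Δ⁵: 120 , 120
Fifth differences constant at 120.
1032 + 120 = 1152;  4992 + 1152 = 6144;  17874 + 6144 = 24018;  52732 + 24018 = 76750;  135545 + 76750 = 212295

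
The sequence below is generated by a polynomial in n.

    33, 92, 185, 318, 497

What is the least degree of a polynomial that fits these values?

D1: 59, 93, 133, 179
D2: 34, 40, 46
D3: 6, 6
The third differences are constant, so the polynomial has degree 3.

3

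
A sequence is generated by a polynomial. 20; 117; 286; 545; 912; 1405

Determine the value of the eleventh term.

D1: 97, 169, 259, 367, 493
D2: 72, 90, 108, 126
D3: 18, 18, 18
Third differences constant at 18.
126 + 18 = 144;  493 + 144 = 637;  1405 + 637 = 2042
144 + 18 = 162;  637 + 162 = 799;  2042 + 799 = 2841
162 + 18 = 180;  799 + 180 = 979;  2841 + 979 = 3820
180 + 18 = 198;  979 + 198 = 1177;  3820 + 1177 = 4997
198 + 18 = 216;  1177 + 216 = 1393;  4997 + 1393 = 6390

6390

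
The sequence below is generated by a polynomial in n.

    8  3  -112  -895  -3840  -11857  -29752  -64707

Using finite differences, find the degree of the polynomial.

5

Δ: -5, -115, -783, -2945, -8017, -17895, -34955
Δ²: -110, -668, -2162, -5072, -9878, -17060
Δ³: -558, -1494, -2910, -4806, -7182
Δ⁴: -936, -1416, -1896, -2376
Δ⁵: -480, -480, -480
The fifth differences are constant, so the polynomial has degree 5.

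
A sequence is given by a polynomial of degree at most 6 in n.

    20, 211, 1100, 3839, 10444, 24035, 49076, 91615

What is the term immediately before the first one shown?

Δ: 191  889  2739  6605  13591  25041  42539
Δ²: 698  1850  3866  6986  11450  17498
Δ³: 1152  2016  3120  4464  6048
Δ⁴: 864  1104  1344  1584
Δ⁵: 240  240  240
The fifth differences are constant at 240.
Work back: 864 − 240 = 624;  1152 − 624 = 528;  698 − 528 = 170;  191 − 170 = 21;  20 − 21 = -1

-1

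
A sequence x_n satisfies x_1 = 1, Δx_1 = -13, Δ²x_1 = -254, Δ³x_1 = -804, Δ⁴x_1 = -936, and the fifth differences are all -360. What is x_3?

-279

Build the table forward from the leading diagonal:
Δ⁵: -360, -360, -360
Δ⁴: -936, -1296, -1656
Δ³: -804, -1740, -3036
Δ²: -254, -1058, -2798
Δ: -13, -267, -1325
x: 1, -12, -279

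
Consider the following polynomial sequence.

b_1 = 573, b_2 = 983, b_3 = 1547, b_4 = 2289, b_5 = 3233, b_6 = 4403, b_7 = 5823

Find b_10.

Δ: 410 , 564 , 742 , 944 , 1170 , 1420
Δ²: 154 , 178 , 202 , 226 , 250
Δ³: 24 , 24 , 24 , 24
Third differences constant at 24.
250 + 24 = 274;  1420 + 274 = 1694;  5823 + 1694 = 7517
274 + 24 = 298;  1694 + 298 = 1992;  7517 + 1992 = 9509
298 + 24 = 322;  1992 + 322 = 2314;  9509 + 2314 = 11823

11823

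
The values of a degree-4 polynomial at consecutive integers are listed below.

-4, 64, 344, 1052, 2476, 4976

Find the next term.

8984

68, 280, 708, 1424, 2500
212, 428, 716, 1076
216, 288, 360
72, 72
Fourth differences constant at 72.
360 + 72 = 432;  1076 + 432 = 1508;  2500 + 1508 = 4008;  4976 + 4008 = 8984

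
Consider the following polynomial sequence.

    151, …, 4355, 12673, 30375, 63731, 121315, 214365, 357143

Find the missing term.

1095

Using the last 7 terms:
8318, 17702, 33356, 57584, 93050, 142778
9384, 15654, 24228, 35466, 49728
6270, 8574, 11238, 14262
2304, 2664, 3024
360, 360
Constant fifth difference = 360.
Extend backward: 2304 − 360 = 1944;  6270 − 1944 = 4326;  9384 − 4326 = 5058;  8318 − 5058 = 3260;  4355 − 3260 = 1095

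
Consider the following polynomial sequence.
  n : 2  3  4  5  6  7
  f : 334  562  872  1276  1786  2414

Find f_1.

176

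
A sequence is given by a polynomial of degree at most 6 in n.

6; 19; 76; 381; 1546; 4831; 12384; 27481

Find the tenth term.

Δ: 13 , 57 , 305 , 1165 , 3285 , 7553 , 15097
Δ²: 44 , 248 , 860 , 2120 , 4268 , 7544
Δ³: 204 , 612 , 1260 , 2148 , 3276
Δ⁴: 408 , 648 , 888 , 1128
Δ⁵: 240 , 240 , 240
Fifth differences constant at 240.
1128 + 240 = 1368;  3276 + 1368 = 4644;  7544 + 4644 = 12188;  15097 + 12188 = 27285;  27481 + 27285 = 54766
1368 + 240 = 1608;  4644 + 1608 = 6252;  12188 + 6252 = 18440;  27285 + 18440 = 45725;  54766 + 45725 = 100491

100491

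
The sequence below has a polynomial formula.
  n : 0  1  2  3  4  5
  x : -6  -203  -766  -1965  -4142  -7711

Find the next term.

-13158

D1: -197, -563, -1199, -2177, -3569
D2: -366, -636, -978, -1392
D3: -270, -342, -414
D4: -72, -72
Fourth differences constant at -72.
-414 − 72 = -486;  -1392 − 486 = -1878;  -3569 − 1878 = -5447;  -7711 − 5447 = -13158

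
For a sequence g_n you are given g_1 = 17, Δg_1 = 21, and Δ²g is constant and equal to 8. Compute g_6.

202

Build the table forward from the leading diagonal:
D2: 8  8  8  8  8  8
D1: 21  29  37  45  53  61
g: 17  38  67  104  149  202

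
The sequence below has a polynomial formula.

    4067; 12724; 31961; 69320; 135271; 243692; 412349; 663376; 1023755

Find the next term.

D1: 8657 , 19237 , 37359 , 65951 , 108421 , 168657 , 251027 , 360379
D2: 10580 , 18122 , 28592 , 42470 , 60236 , 82370 , 109352
D3: 7542 , 10470 , 13878 , 17766 , 22134 , 26982
D4: 2928 , 3408 , 3888 , 4368 , 4848
D5: 480 , 480 , 480 , 480
Fifth differences constant at 480.
4848 + 480 = 5328;  26982 + 5328 = 32310;  109352 + 32310 = 141662;  360379 + 141662 = 502041;  1023755 + 502041 = 1525796

1525796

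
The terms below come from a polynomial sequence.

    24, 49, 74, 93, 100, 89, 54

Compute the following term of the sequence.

-11

25 , 25 , 19 , 7 , -11 , -35
0 , -6 , -12 , -18 , -24
-6 , -6 , -6 , -6
Third differences constant at -6.
-24 − 6 = -30;  -35 − 30 = -65;  54 − 65 = -11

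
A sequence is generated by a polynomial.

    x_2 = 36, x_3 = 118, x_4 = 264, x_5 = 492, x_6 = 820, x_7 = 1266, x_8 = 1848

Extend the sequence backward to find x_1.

0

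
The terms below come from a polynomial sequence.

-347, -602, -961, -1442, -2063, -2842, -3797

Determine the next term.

-4946

First differences: -255  -359  -481  -621  -779  -955
Second differences: -104  -122  -140  -158  -176
Third differences: -18  -18  -18  -18
The third differences are constant (-18).
-176 − 18 = -194;  -955 − 194 = -1149;  -3797 − 1149 = -4946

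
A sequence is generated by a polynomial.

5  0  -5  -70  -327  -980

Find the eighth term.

-4650

-5, -5, -65, -257, -653
0, -60, -192, -396
-60, -132, -204
-72, -72
The fourth differences are constant (-72).
-204 − 72 = -276;  -396 − 276 = -672;  -653 − 672 = -1325;  -980 − 1325 = -2305
-276 − 72 = -348;  -672 − 348 = -1020;  -1325 − 1020 = -2345;  -2305 − 2345 = -4650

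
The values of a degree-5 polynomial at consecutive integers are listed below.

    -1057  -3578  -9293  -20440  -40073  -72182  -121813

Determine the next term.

-195188

Δ: -2521 , -5715 , -11147 , -19633 , -32109 , -49631
Δ²: -3194 , -5432 , -8486 , -12476 , -17522
Δ³: -2238 , -3054 , -3990 , -5046
Δ⁴: -816 , -936 , -1056
Δ⁵: -120 , -120
Fifth differences constant at -120.
-1056 − 120 = -1176;  -5046 − 1176 = -6222;  -17522 − 6222 = -23744;  -49631 − 23744 = -73375;  -121813 − 73375 = -195188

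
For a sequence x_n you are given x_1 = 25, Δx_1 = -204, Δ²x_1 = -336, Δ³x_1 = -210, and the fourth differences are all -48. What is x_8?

Build the table forward from the leading diagonal:
Δ⁴: -48  -48  -48  -48  -48  -48  -48  -48
Δ³: -210  -258  -306  -354  -402  -450  -498  -546
Δ²: -336  -546  -804  -1110  -1464  -1866  -2316  -2814
Δ: -204  -540  -1086  -1890  -3000  -4464  -6330  -8646
x: 25  -179  -719  -1805  -3695  -6695  -11159  -17489

-17489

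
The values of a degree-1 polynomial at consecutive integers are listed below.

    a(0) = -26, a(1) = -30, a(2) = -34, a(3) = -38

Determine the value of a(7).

-54

-4, -4, -4
The first differences are constant (-4).
-38 − 4 = -42
-42 − 4 = -46
-46 − 4 = -50
-50 − 4 = -54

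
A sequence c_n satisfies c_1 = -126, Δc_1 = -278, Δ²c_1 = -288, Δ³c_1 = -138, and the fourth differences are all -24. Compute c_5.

-3542

Build the table forward from the leading diagonal:
Δ⁴: -24, -24, -24, -24, -24
Δ³: -138, -162, -186, -210, -234
Δ²: -288, -426, -588, -774, -984
Δ: -278, -566, -992, -1580, -2354
c: -126, -404, -970, -1962, -3542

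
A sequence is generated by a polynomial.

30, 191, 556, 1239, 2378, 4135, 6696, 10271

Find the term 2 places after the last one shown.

First differences: 161  365  683  1139  1757  2561  3575
Second differences: 204  318  456  618  804  1014
Third differences: 114  138  162  186  210
Fourth differences: 24  24  24  24
Fourth differences constant at 24.
210 + 24 = 234;  1014 + 234 = 1248;  3575 + 1248 = 4823;  10271 + 4823 = 15094
234 + 24 = 258;  1248 + 258 = 1506;  4823 + 1506 = 6329;  15094 + 6329 = 21423

21423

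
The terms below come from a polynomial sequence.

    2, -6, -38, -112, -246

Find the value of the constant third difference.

-18

Δ: -8, -32, -74, -134
Δ²: -24, -42, -60
Δ³: -18, -18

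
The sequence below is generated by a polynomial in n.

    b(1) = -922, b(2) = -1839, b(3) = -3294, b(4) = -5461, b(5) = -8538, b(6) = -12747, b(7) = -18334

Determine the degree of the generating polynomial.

4

Δ: -917, -1455, -2167, -3077, -4209, -5587
Δ²: -538, -712, -910, -1132, -1378
Δ³: -174, -198, -222, -246
Δ⁴: -24, -24, -24
The fourth differences are constant, so the polynomial has degree 4.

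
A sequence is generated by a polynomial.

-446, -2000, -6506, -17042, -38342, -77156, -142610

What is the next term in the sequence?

First differences: -1554  -4506  -10536  -21300  -38814  -65454
Second differences: -2952  -6030  -10764  -17514  -26640
Third differences: -3078  -4734  -6750  -9126
Fourth differences: -1656  -2016  -2376
Fifth differences: -360  -360
Constant fifth difference = -360, so extend:
-2376 − 360 = -2736;  -9126 − 2736 = -11862;  -26640 − 11862 = -38502;  -65454 − 38502 = -103956;  -142610 − 103956 = -246566

-246566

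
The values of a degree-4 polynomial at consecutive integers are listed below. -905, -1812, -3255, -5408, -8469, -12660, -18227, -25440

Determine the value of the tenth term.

Δ: -907 , -1443 , -2153 , -3061 , -4191 , -5567 , -7213
Δ²: -536 , -710 , -908 , -1130 , -1376 , -1646
Δ³: -174 , -198 , -222 , -246 , -270
Δ⁴: -24 , -24 , -24 , -24
Constant fourth difference = -24, so extend:
-270 − 24 = -294;  -1646 − 294 = -1940;  -7213 − 1940 = -9153;  -25440 − 9153 = -34593
-294 − 24 = -318;  -1940 − 318 = -2258;  -9153 − 2258 = -11411;  -34593 − 11411 = -46004

-46004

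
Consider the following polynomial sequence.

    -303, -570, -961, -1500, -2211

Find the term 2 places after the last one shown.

-4245

Δ: -267  -391  -539  -711
Δ²: -124  -148  -172
Δ³: -24  -24
Third differences constant at -24.
-172 − 24 = -196;  -711 − 196 = -907;  -2211 − 907 = -3118
-196 − 24 = -220;  -907 − 220 = -1127;  -3118 − 1127 = -4245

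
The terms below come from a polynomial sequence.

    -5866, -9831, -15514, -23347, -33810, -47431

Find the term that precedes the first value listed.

Δ: -3965  -5683  -7833  -10463  -13621
Δ²: -1718  -2150  -2630  -3158
Δ³: -432  -480  -528
Δ⁴: -48  -48
The fourth differences are constant at -48.
Work back: -432 + 48 = -384;  -1718 + 384 = -1334;  -3965 + 1334 = -2631;  -5866 + 2631 = -3235

-3235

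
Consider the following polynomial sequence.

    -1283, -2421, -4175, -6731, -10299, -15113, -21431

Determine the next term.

-29535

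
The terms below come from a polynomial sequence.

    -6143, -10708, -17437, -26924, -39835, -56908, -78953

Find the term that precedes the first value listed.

D1: -4565  -6729  -9487  -12911  -17073  -22045
D2: -2164  -2758  -3424  -4162  -4972
D3: -594  -666  -738  -810
D4: -72  -72  -72
The fourth differences are constant at -72.
Work back: -594 + 72 = -522;  -2164 + 522 = -1642;  -4565 + 1642 = -2923;  -6143 + 2923 = -3220

-3220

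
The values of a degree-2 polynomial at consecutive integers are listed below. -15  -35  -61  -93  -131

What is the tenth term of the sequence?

D1: -20  -26  -32  -38
D2: -6  -6  -6
The second differences are constant (-6).
-38 − 6 = -44;  -131 − 44 = -175
-44 − 6 = -50;  -175 − 50 = -225
-50 − 6 = -56;  -225 − 56 = -281
-56 − 6 = -62;  -281 − 62 = -343
-62 − 6 = -68;  -343 − 68 = -411

-411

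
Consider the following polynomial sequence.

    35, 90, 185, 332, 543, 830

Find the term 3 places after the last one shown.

55, 95, 147, 211, 287
40, 52, 64, 76
12, 12, 12
Constant third difference = 12, so extend:
76 + 12 = 88;  287 + 88 = 375;  830 + 375 = 1205
88 + 12 = 100;  375 + 100 = 475;  1205 + 475 = 1680
100 + 12 = 112;  475 + 112 = 587;  1680 + 587 = 2267

2267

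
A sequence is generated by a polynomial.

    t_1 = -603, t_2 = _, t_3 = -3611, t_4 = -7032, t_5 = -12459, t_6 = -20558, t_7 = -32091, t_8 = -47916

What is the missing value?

-1626

Using the last 6 terms:
-3421, -5427, -8099, -11533, -15825
-2006, -2672, -3434, -4292
-666, -762, -858
-96, -96
Constant fourth difference = -96.
Extend backward: -666 + 96 = -570;  -2006 + 570 = -1436;  -3421 + 1436 = -1985;  -3611 + 1985 = -1626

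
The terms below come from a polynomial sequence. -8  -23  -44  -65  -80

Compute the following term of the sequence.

Δ: -15  -21  -21  -15
Δ²: -6  0  6
Δ³: 6  6
Constant third difference = 6, so extend:
6 + 6 = 12;  -15 + 12 = -3;  -80 − 3 = -83

-83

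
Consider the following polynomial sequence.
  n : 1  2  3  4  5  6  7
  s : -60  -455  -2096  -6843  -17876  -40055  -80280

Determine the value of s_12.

Δ: -395 , -1641 , -4747 , -11033 , -22179 , -40225
Δ²: -1246 , -3106 , -6286 , -11146 , -18046
Δ³: -1860 , -3180 , -4860 , -6900
Δ⁴: -1320 , -1680 , -2040
Δ⁵: -360 , -360
Constant fifth difference = -360, so extend:
-2040 − 360 = -2400;  -6900 − 2400 = -9300;  -18046 − 9300 = -27346;  -40225 − 27346 = -67571;  -80280 − 67571 = -147851
-2400 − 360 = -2760;  -9300 − 2760 = -12060;  -27346 − 12060 = -39406;  -67571 − 39406 = -106977;  -147851 − 106977 = -254828
-2760 − 360 = -3120;  -12060 − 3120 = -15180;  -39406 − 15180 = -54586;  -106977 − 54586 = -161563;  -254828 − 161563 = -416391
-3120 − 360 = -3480;  -15180 − 3480 = -18660;  -54586 − 18660 = -73246;  -161563 − 73246 = -234809;  -416391 − 234809 = -651200
-3480 − 360 = -3840;  -18660 − 3840 = -22500;  -73246 − 22500 = -95746;  -234809 − 95746 = -330555;  -651200 − 330555 = -981755

-981755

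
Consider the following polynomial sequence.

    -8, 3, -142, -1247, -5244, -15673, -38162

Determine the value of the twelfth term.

11, -145, -1105, -3997, -10429, -22489
-156, -960, -2892, -6432, -12060
-804, -1932, -3540, -5628
-1128, -1608, -2088
-480, -480
Fifth differences constant at -480.
-2088 − 480 = -2568;  -5628 − 2568 = -8196;  -12060 − 8196 = -20256;  -22489 − 20256 = -42745;  -38162 − 42745 = -80907
-2568 − 480 = -3048;  -8196 − 3048 = -11244;  -20256 − 11244 = -31500;  -42745 − 31500 = -74245;  -80907 − 74245 = -155152
-3048 − 480 = -3528;  -11244 − 3528 = -14772;  -31500 − 14772 = -46272;  -74245 − 46272 = -120517;  -155152 − 120517 = -275669
-3528 − 480 = -4008;  -14772 − 4008 = -18780;  -46272 − 18780 = -65052;  -120517 − 65052 = -185569;  -275669 − 185569 = -461238
-4008 − 480 = -4488;  -18780 − 4488 = -23268;  -65052 − 23268 = -88320;  -185569 − 88320 = -273889;  -461238 − 273889 = -735127

-735127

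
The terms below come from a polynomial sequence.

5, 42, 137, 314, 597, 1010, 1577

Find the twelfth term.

First differences: 37  95  177  283  413  567
Second differences: 58  82  106  130  154
Third differences: 24  24  24  24
Constant third difference = 24, so extend:
154 + 24 = 178;  567 + 178 = 745;  1577 + 745 = 2322
178 + 24 = 202;  745 + 202 = 947;  2322 + 947 = 3269
202 + 24 = 226;  947 + 226 = 1173;  3269 + 1173 = 4442
226 + 24 = 250;  1173 + 250 = 1423;  4442 + 1423 = 5865
250 + 24 = 274;  1423 + 274 = 1697;  5865 + 1697 = 7562

7562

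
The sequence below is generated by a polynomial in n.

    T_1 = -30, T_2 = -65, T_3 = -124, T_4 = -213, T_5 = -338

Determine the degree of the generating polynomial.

Δ: -35, -59, -89, -125
Δ²: -24, -30, -36
Δ³: -6, -6
The third differences are constant, so the polynomial has degree 3.

3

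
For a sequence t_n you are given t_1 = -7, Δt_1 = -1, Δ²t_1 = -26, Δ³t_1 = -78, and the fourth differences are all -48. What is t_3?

-35

Build the table forward from the leading diagonal:
D4: -48, -48, -48
D3: -78, -126, -174
D2: -26, -104, -230
D1: -1, -27, -131
t: -7, -8, -35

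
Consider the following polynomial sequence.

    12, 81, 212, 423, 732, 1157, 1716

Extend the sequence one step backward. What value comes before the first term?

Δ: 69, 131, 211, 309, 425, 559
Δ²: 62, 80, 98, 116, 134
Δ³: 18, 18, 18, 18
The third differences are constant at 18.
Work back: 62 − 18 = 44;  69 − 44 = 25;  12 − 25 = -13

-13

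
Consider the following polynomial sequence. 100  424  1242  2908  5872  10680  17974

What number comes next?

28492

First differences: 324, 818, 1666, 2964, 4808, 7294
Second differences: 494, 848, 1298, 1844, 2486
Third differences: 354, 450, 546, 642
Fourth differences: 96, 96, 96
Constant fourth difference = 96, so extend:
642 + 96 = 738;  2486 + 738 = 3224;  7294 + 3224 = 10518;  17974 + 10518 = 28492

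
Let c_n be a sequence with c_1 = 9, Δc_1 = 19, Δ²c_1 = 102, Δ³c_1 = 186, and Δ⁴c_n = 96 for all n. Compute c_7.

Build the table forward from the leading diagonal:
Fourth differences: 96  96  96  96  96  96  96
Third differences: 186  282  378  474  570  666  762
Second differences: 102  288  570  948  1422  1992  2658
First differences: 19  121  409  979  1927  3349  5341
c: 9  28  149  558  1537  3464  6813

6813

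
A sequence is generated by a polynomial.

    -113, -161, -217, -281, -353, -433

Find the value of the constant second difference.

D1: -48, -56, -64, -72, -80
D2: -8, -8, -8, -8

-8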